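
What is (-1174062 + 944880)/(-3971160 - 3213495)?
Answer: 76394/2394885 ≈ 0.031899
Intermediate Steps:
(-1174062 + 944880)/(-3971160 - 3213495) = -229182/(-7184655) = -229182*(-1/7184655) = 76394/2394885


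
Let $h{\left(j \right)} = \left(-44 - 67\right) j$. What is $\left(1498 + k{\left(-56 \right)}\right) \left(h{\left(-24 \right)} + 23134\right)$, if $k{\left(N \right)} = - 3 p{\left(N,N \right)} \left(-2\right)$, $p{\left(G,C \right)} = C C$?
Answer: $524060572$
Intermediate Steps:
$p{\left(G,C \right)} = C^{2}$
$k{\left(N \right)} = 6 N^{2}$ ($k{\left(N \right)} = - 3 N^{2} \left(-2\right) = 6 N^{2}$)
$h{\left(j \right)} = - 111 j$ ($h{\left(j \right)} = \left(-44 - 67\right) j = - 111 j$)
$\left(1498 + k{\left(-56 \right)}\right) \left(h{\left(-24 \right)} + 23134\right) = \left(1498 + 6 \left(-56\right)^{2}\right) \left(\left(-111\right) \left(-24\right) + 23134\right) = \left(1498 + 6 \cdot 3136\right) \left(2664 + 23134\right) = \left(1498 + 18816\right) 25798 = 20314 \cdot 25798 = 524060572$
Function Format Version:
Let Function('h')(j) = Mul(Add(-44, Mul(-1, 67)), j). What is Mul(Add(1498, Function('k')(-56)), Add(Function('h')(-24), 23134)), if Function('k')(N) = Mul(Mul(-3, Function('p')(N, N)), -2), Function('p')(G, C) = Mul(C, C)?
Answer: 524060572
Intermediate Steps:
Function('p')(G, C) = Pow(C, 2)
Function('k')(N) = Mul(6, Pow(N, 2)) (Function('k')(N) = Mul(Mul(-3, Pow(N, 2)), -2) = Mul(6, Pow(N, 2)))
Function('h')(j) = Mul(-111, j) (Function('h')(j) = Mul(Add(-44, -67), j) = Mul(-111, j))
Mul(Add(1498, Function('k')(-56)), Add(Function('h')(-24), 23134)) = Mul(Add(1498, Mul(6, Pow(-56, 2))), Add(Mul(-111, -24), 23134)) = Mul(Add(1498, Mul(6, 3136)), Add(2664, 23134)) = Mul(Add(1498, 18816), 25798) = Mul(20314, 25798) = 524060572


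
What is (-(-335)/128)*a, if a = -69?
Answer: -23115/128 ≈ -180.59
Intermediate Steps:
(-(-335)/128)*a = -(-335)/128*(-69) = -1*(-335/128)*(-69) = (335/128)*(-69) = -23115/128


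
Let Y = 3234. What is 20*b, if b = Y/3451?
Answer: 9240/493 ≈ 18.742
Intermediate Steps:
b = 462/493 (b = 3234/3451 = 3234*(1/3451) = 462/493 ≈ 0.93712)
20*b = 20*(462/493) = 9240/493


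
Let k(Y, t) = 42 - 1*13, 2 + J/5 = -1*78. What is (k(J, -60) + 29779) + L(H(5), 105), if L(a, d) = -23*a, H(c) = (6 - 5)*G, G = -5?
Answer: 29923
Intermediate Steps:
H(c) = -5 (H(c) = (6 - 5)*(-5) = 1*(-5) = -5)
J = -400 (J = -10 + 5*(-1*78) = -10 + 5*(-78) = -10 - 390 = -400)
k(Y, t) = 29 (k(Y, t) = 42 - 13 = 29)
(k(J, -60) + 29779) + L(H(5), 105) = (29 + 29779) - 23*(-5) = 29808 + 115 = 29923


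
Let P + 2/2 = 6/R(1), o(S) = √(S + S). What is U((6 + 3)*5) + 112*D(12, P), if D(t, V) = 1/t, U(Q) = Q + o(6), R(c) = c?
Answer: 163/3 + 2*√3 ≈ 57.797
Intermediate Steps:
o(S) = √2*√S (o(S) = √(2*S) = √2*√S)
U(Q) = Q + 2*√3 (U(Q) = Q + √2*√6 = Q + 2*√3)
P = 5 (P = -1 + 6/1 = -1 + 6*1 = -1 + 6 = 5)
U((6 + 3)*5) + 112*D(12, P) = ((6 + 3)*5 + 2*√3) + 112/12 = (9*5 + 2*√3) + 112*(1/12) = (45 + 2*√3) + 28/3 = 163/3 + 2*√3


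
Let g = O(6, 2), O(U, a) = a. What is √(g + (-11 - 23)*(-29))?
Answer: 2*√247 ≈ 31.432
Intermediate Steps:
g = 2
√(g + (-11 - 23)*(-29)) = √(2 + (-11 - 23)*(-29)) = √(2 - 34*(-29)) = √(2 + 986) = √988 = 2*√247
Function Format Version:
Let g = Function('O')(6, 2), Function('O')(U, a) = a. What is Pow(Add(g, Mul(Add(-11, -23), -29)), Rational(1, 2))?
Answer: Mul(2, Pow(247, Rational(1, 2))) ≈ 31.432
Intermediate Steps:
g = 2
Pow(Add(g, Mul(Add(-11, -23), -29)), Rational(1, 2)) = Pow(Add(2, Mul(Add(-11, -23), -29)), Rational(1, 2)) = Pow(Add(2, Mul(-34, -29)), Rational(1, 2)) = Pow(Add(2, 986), Rational(1, 2)) = Pow(988, Rational(1, 2)) = Mul(2, Pow(247, Rational(1, 2)))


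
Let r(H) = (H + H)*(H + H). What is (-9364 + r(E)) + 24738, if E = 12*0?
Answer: 15374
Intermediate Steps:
E = 0
r(H) = 4*H² (r(H) = (2*H)*(2*H) = 4*H²)
(-9364 + r(E)) + 24738 = (-9364 + 4*0²) + 24738 = (-9364 + 4*0) + 24738 = (-9364 + 0) + 24738 = -9364 + 24738 = 15374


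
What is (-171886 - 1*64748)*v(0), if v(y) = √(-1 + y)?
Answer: -236634*I ≈ -2.3663e+5*I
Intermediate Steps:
(-171886 - 1*64748)*v(0) = (-171886 - 1*64748)*√(-1 + 0) = (-171886 - 64748)*√(-1) = -236634*I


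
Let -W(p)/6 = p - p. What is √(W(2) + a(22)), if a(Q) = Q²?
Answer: 22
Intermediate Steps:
W(p) = 0 (W(p) = -6*(p - p) = -6*0 = 0)
√(W(2) + a(22)) = √(0 + 22²) = √(0 + 484) = √484 = 22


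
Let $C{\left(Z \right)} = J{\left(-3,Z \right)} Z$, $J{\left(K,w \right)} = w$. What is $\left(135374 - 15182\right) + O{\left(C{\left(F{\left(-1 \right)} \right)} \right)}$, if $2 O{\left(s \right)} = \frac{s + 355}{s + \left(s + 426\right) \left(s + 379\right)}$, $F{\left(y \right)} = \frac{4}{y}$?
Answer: $\frac{41972489075}{349212} \approx 1.2019 \cdot 10^{5}$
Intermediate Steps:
$C{\left(Z \right)} = Z^{2}$ ($C{\left(Z \right)} = Z Z = Z^{2}$)
$O{\left(s \right)} = \frac{355 + s}{2 \left(s + \left(379 + s\right) \left(426 + s\right)\right)}$ ($O{\left(s \right)} = \frac{\left(s + 355\right) \frac{1}{s + \left(s + 426\right) \left(s + 379\right)}}{2} = \frac{\left(355 + s\right) \frac{1}{s + \left(426 + s\right) \left(379 + s\right)}}{2} = \frac{\left(355 + s\right) \frac{1}{s + \left(379 + s\right) \left(426 + s\right)}}{2} = \frac{\frac{1}{s + \left(379 + s\right) \left(426 + s\right)} \left(355 + s\right)}{2} = \frac{355 + s}{2 \left(s + \left(379 + s\right) \left(426 + s\right)\right)}$)
$\left(135374 - 15182\right) + O{\left(C{\left(F{\left(-1 \right)} \right)} \right)} = \left(135374 - 15182\right) + \frac{355 + \left(\frac{4}{-1}\right)^{2}}{2 \left(161454 + \left(\left(\frac{4}{-1}\right)^{2}\right)^{2} + 806 \left(\frac{4}{-1}\right)^{2}\right)} = 120192 + \frac{355 + \left(4 \left(-1\right)\right)^{2}}{2 \left(161454 + \left(\left(4 \left(-1\right)\right)^{2}\right)^{2} + 806 \left(4 \left(-1\right)\right)^{2}\right)} = 120192 + \frac{355 + \left(-4\right)^{2}}{2 \left(161454 + \left(\left(-4\right)^{2}\right)^{2} + 806 \left(-4\right)^{2}\right)} = 120192 + \frac{355 + 16}{2 \left(161454 + 16^{2} + 806 \cdot 16\right)} = 120192 + \frac{1}{2} \frac{1}{161454 + 256 + 12896} \cdot 371 = 120192 + \frac{1}{2} \cdot \frac{1}{174606} \cdot 371 = 120192 + \frac{371}{349212} = \frac{41972489075}{349212}$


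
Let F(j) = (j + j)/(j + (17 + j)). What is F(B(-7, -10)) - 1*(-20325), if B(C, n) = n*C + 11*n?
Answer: 1280555/63 ≈ 20326.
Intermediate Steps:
B(C, n) = 11*n + C*n (B(C, n) = C*n + 11*n = 11*n + C*n)
F(j) = 2*j/(17 + 2*j) (F(j) = (2*j)/(17 + 2*j) = 2*j/(17 + 2*j))
F(B(-7, -10)) - 1*(-20325) = 2*(-10*(11 - 7))/(17 + 2*(-10*(11 - 7))) - 1*(-20325) = 2*(-10*4)/(17 + 2*(-10*4)) + 20325 = 2*(-40)/(17 + 2*(-40)) + 20325 = 2*(-40)/(17 - 80) + 20325 = 2*(-40)/(-63) + 20325 = 2*(-40)*(-1/63) + 20325 = 80/63 + 20325 = 1280555/63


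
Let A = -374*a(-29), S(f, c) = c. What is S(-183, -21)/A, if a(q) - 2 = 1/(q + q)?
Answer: 609/21505 ≈ 0.028319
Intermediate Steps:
a(q) = 2 + 1/(2*q) (a(q) = 2 + 1/(q + q) = 2 + 1/(2*q))
A = -21505/29 (A = -374*(2 + (½)/(-29)) = -374*(2 + (½)*(-1/29)) = -374*(2 - 1/58) = -374*115/58 = -21505/29 ≈ -741.55)
S(-183, -21)/A = -21/(-21505/29) = -21*(-29/21505) = 609/21505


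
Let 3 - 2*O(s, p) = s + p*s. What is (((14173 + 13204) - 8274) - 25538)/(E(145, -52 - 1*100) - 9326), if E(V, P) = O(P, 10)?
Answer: 4290/5659 ≈ 0.75808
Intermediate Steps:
O(s, p) = 3/2 - s/2 - p*s/2 (O(s, p) = 3/2 - (s + p*s)/2 = 3/2 + (-s/2 - p*s/2) = 3/2 - s/2 - p*s/2)
E(V, P) = 3/2 - 11*P/2 (E(V, P) = 3/2 - P/2 - ½*10*P = 3/2 - P/2 - 5*P = 3/2 - 11*P/2)
(((14173 + 13204) - 8274) - 25538)/(E(145, -52 - 1*100) - 9326) = (((14173 + 13204) - 8274) - 25538)/((3/2 - 11*(-52 - 1*100)/2) - 9326) = ((27377 - 8274) - 25538)/((3/2 - 11*(-52 - 100)/2) - 9326) = (19103 - 25538)/((3/2 - 11/2*(-152)) - 9326) = -6435/((3/2 + 836) - 9326) = -6435/(1675/2 - 9326) = -6435/(-16977/2) = -6435*(-2/16977) = 4290/5659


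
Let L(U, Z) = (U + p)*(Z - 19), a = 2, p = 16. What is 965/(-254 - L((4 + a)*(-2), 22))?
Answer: -965/266 ≈ -3.6278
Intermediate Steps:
L(U, Z) = (-19 + Z)*(16 + U) (L(U, Z) = (U + 16)*(Z - 19) = (16 + U)*(-19 + Z) = (-19 + Z)*(16 + U))
965/(-254 - L((4 + a)*(-2), 22)) = 965/(-254 - (-304 - 19*(4 + 2)*(-2) + 16*22 + ((4 + 2)*(-2))*22)) = 965/(-254 - (-304 - 114*(-2) + 352 + (6*(-2))*22)) = 965/(-254 - (-304 - 19*(-12) + 352 - 12*22)) = 965/(-254 - (-304 + 228 + 352 - 264)) = 965/(-254 - 1*12) = 965/(-254 - 12) = 965/(-266) = 965*(-1/266) = -965/266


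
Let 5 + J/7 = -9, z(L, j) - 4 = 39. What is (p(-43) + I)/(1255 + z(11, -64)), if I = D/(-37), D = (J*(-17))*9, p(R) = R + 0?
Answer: -16585/48026 ≈ -0.34533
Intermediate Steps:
z(L, j) = 43 (z(L, j) = 4 + 39 = 43)
J = -98 (J = -35 + 7*(-9) = -35 - 63 = -98)
p(R) = R
D = 14994 (D = -98*(-17)*9 = 1666*9 = 14994)
I = -14994/37 (I = 14994/(-37) = 14994*(-1/37) = -14994/37 ≈ -405.24)
(p(-43) + I)/(1255 + z(11, -64)) = (-43 - 14994/37)/(1255 + 43) = -16585/37/1298 = -16585/37*1/1298 = -16585/48026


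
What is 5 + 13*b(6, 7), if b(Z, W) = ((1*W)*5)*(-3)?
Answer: -1360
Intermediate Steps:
b(Z, W) = -15*W (b(Z, W) = (W*5)*(-3) = (5*W)*(-3) = -15*W)
5 + 13*b(6, 7) = 5 + 13*(-15*7) = 5 + 13*(-105) = 5 - 1365 = -1360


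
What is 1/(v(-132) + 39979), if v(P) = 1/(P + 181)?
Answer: 49/1958972 ≈ 2.5013e-5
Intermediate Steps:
v(P) = 1/(181 + P)
1/(v(-132) + 39979) = 1/(1/(181 - 132) + 39979) = 1/(1/49 + 39979) = 1/(1958972/49) = 49/1958972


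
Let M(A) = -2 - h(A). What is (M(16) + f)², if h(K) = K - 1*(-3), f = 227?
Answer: 42436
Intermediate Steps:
h(K) = 3 + K (h(K) = K + 3 = 3 + K)
M(A) = -5 - A (M(A) = -2 - (3 + A) = -2 + (-3 - A) = -5 - A)
(M(16) + f)² = ((-5 - 1*16) + 227)² = ((-5 - 16) + 227)² = (-21 + 227)² = 206² = 42436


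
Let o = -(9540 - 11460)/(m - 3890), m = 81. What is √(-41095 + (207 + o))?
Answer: 2*I*√148307521102/3809 ≈ 202.21*I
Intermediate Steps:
o = -1920/3809 (o = -(9540 - 11460)/(81 - 3890) = -(-1920)/(-3809) = -(-1920)*(-1)/3809 = -1*1920/3809 = -1920/3809 ≈ -0.50407)
√(-41095 + (207 + o)) = √(-41095 + (207 - 1920/3809)) = √(-41095 + 786543/3809) = √(-155744312/3809) = 2*I*√148307521102/3809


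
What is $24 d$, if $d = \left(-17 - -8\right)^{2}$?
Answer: $1944$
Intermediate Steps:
$d = 81$ ($d = \left(-17 + \left(9 - 1\right)\right)^{2} = \left(-17 + 8\right)^{2} = \left(-9\right)^{2} = 81$)
$24 d = 24 \cdot 81 = 1944$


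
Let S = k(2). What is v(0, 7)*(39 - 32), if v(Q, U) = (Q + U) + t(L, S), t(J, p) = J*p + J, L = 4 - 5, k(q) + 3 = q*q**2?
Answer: 7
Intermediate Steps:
k(q) = -3 + q**3 (k(q) = -3 + q*q**2 = -3 + q**3)
L = -1
S = 5 (S = -3 + 2**3 = -3 + 8 = 5)
t(J, p) = J + J*p
v(Q, U) = -6 + Q + U (v(Q, U) = (Q + U) - (1 + 5) = (Q + U) - 1*6 = (Q + U) - 6 = -6 + Q + U)
v(0, 7)*(39 - 32) = (-6 + 0 + 7)*(39 - 32) = 1*7 = 7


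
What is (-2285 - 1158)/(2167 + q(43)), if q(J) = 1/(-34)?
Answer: -117062/73677 ≈ -1.5889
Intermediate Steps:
q(J) = -1/34
(-2285 - 1158)/(2167 + q(43)) = (-2285 - 1158)/(2167 - 1/34) = -3443/73677/34 = -3443*34/73677 = -117062/73677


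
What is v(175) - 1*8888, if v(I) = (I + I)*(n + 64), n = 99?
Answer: 48162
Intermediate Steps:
v(I) = 326*I (v(I) = (I + I)*(99 + 64) = (2*I)*163 = 326*I)
v(175) - 1*8888 = 326*175 - 1*8888 = 57050 - 8888 = 48162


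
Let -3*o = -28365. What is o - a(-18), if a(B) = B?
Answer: 9473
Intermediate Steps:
o = 9455 (o = -1/3*(-28365) = 9455)
o - a(-18) = 9455 - 1*(-18) = 9455 + 18 = 9473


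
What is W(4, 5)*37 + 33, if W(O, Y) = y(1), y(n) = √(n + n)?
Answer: 33 + 37*√2 ≈ 85.326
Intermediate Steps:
y(n) = √2*√n (y(n) = √(2*n) = √2*√n)
W(O, Y) = √2 (W(O, Y) = √2*√1 = √2*1 = √2)
W(4, 5)*37 + 33 = √2*37 + 33 = 37*√2 + 33 = 33 + 37*√2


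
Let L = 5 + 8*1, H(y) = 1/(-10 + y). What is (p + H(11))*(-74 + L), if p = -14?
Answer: 793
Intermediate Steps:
L = 13 (L = 5 + 8 = 13)
(p + H(11))*(-74 + L) = (-14 + 1/(-10 + 11))*(-74 + 13) = (-14 + 1/1)*(-61) = (-14 + 1)*(-61) = -13*(-61) = 793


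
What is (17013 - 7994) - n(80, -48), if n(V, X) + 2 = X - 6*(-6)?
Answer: 9033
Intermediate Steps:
n(V, X) = 34 + X (n(V, X) = -2 + (X - 6*(-6)) = -2 + (X + 36) = -2 + (36 + X) = 34 + X)
(17013 - 7994) - n(80, -48) = (17013 - 7994) - (34 - 48) = 9019 - 1*(-14) = 9019 + 14 = 9033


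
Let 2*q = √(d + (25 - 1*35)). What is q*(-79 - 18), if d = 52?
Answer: -97*√42/2 ≈ -314.32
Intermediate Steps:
q = √42/2 (q = √(52 + (25 - 1*35))/2 = √(52 + (25 - 35))/2 = √(52 - 10)/2 = √42/2 ≈ 3.2404)
q*(-79 - 18) = (√42/2)*(-79 - 18) = (√42/2)*(-97) = -97*√42/2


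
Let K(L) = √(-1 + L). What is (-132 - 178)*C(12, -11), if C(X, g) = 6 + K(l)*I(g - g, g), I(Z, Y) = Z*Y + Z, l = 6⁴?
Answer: -1860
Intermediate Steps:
l = 1296
I(Z, Y) = Z + Y*Z (I(Z, Y) = Y*Z + Z = Z + Y*Z)
C(X, g) = 6 (C(X, g) = 6 + √(-1 + 1296)*((g - g)*(1 + g)) = 6 + √1295*(0*(1 + g)) = 6 + √1295*0 = 6 + 0 = 6)
(-132 - 178)*C(12, -11) = (-132 - 178)*6 = -310*6 = -1860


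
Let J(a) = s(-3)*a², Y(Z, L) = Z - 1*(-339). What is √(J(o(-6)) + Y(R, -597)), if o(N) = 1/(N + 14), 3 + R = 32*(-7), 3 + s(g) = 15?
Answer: √1795/4 ≈ 10.592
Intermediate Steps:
s(g) = 12 (s(g) = -3 + 15 = 12)
R = -227 (R = -3 + 32*(-7) = -3 - 224 = -227)
Y(Z, L) = 339 + Z (Y(Z, L) = Z + 339 = 339 + Z)
o(N) = 1/(14 + N)
J(a) = 12*a²
√(J(o(-6)) + Y(R, -597)) = √(12*(1/(14 - 6))² + (339 - 227)) = √(12*(1/8)² + 112) = √(12*(⅛)² + 112) = √(12*(1/64) + 112) = √(3/16 + 112) = √(1795/16) = √1795/4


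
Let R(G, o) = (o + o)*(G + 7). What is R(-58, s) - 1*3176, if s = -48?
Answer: 1720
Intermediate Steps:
R(G, o) = 2*o*(7 + G) (R(G, o) = (2*o)*(7 + G) = 2*o*(7 + G))
R(-58, s) - 1*3176 = 2*(-48)*(7 - 58) - 1*3176 = 2*(-48)*(-51) - 3176 = 4896 - 3176 = 1720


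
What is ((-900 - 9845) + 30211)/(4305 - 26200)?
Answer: -19466/21895 ≈ -0.88906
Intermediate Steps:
((-900 - 9845) + 30211)/(4305 - 26200) = (-10745 + 30211)/(-21895) = 19466*(-1/21895) = -19466/21895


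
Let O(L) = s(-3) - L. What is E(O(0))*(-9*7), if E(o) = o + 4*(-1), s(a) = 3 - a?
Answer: -126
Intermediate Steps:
O(L) = 6 - L (O(L) = (3 - 1*(-3)) - L = (3 + 3) - L = 6 - L)
E(o) = -4 + o (E(o) = o - 4 = -4 + o)
E(O(0))*(-9*7) = (-4 + (6 - 1*0))*(-9*7) = (-4 + (6 + 0))*(-63) = (-4 + 6)*(-63) = 2*(-63) = -126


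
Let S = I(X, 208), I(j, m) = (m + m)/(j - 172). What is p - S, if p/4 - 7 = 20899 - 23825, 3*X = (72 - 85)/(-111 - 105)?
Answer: -1300938900/111443 ≈ -11674.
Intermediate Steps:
X = 13/648 (X = ((72 - 85)/(-111 - 105))/3 = (-13/(-216))/3 = (-13*(-1/216))/3 = (1/3)*(13/216) = 13/648 ≈ 0.020062)
p = -11676 (p = 28 + 4*(20899 - 23825) = 28 + 4*(-2926) = 28 - 11704 = -11676)
I(j, m) = 2*m/(-172 + j) (I(j, m) = (2*m)/(-172 + j) = 2*m/(-172 + j))
S = -269568/111443 (S = 2*208/(-172 + 13/648) = 2*208/(-111443/648) = 2*208*(-648/111443) = -269568/111443 ≈ -2.4189)
p - S = -11676 - 1*(-269568/111443) = -11676 + 269568/111443 = -1300938900/111443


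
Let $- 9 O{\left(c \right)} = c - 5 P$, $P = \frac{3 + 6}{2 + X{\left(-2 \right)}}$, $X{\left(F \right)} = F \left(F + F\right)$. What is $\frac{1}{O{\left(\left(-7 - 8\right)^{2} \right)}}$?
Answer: $- \frac{2}{49} \approx -0.040816$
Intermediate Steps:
$X{\left(F \right)} = 2 F^{2}$ ($X{\left(F \right)} = F 2 F = 2 F^{2}$)
$P = \frac{9}{10}$ ($P = \frac{3 + 6}{2 + 2 \left(-2\right)^{2}} = \frac{9}{2 + 2 \cdot 4} = \frac{9}{2 + 8} = \frac{9}{10} \approx 0.9$)
$O{\left(c \right)} = \frac{1}{2} - \frac{c}{9}$ ($O{\left(c \right)} = - \frac{c - \frac{9}{2}}{9} = - \frac{- \frac{9}{2} + c}{9} = \frac{1}{2} - \frac{c}{9}$)
$\frac{1}{O{\left(\left(-7 - 8\right)^{2} \right)}} = \frac{1}{\frac{1}{2} - \frac{\left(-7 - 8\right)^{2}}{9}} = \frac{1}{\frac{1}{2} - \frac{\left(-15\right)^{2}}{9}} = \frac{1}{\frac{1}{2} - 25} = \frac{1}{- \frac{49}{2}} = - \frac{2}{49}$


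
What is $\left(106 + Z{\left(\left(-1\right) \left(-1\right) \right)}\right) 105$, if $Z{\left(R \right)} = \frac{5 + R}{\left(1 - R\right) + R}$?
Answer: $11760$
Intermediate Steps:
$Z{\left(R \right)} = 5 + R$ ($Z{\left(R \right)} = \frac{5 + R}{1} = \left(5 + R\right) 1 = 5 + R$)
$\left(106 + Z{\left(\left(-1\right) \left(-1\right) \right)}\right) 105 = \left(106 + \left(5 - -1\right)\right) 105 = \left(106 + \left(5 + 1\right)\right) 105 = \left(106 + 6\right) 105 = 112 \cdot 105 = 11760$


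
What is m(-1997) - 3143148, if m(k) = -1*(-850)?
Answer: -3142298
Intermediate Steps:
m(k) = 850
m(-1997) - 3143148 = 850 - 3143148 = -3142298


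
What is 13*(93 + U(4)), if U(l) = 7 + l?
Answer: 1352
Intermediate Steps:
13*(93 + U(4)) = 13*(93 + (7 + 4)) = 13*(93 + 11) = 13*104 = 1352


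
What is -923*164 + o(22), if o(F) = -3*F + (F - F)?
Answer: -151438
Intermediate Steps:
o(F) = -3*F (o(F) = -3*F + 0 = -3*F)
-923*164 + o(22) = -923*164 - 3*22 = -151372 - 66 = -151438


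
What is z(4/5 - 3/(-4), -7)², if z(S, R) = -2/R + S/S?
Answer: 81/49 ≈ 1.6531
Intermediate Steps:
z(S, R) = 1 - 2/R (z(S, R) = -2/R + 1 = 1 - 2/R)
z(4/5 - 3/(-4), -7)² = ((-2 - 7)/(-7))² = (-⅐*(-9))² = (9/7)² = 81/49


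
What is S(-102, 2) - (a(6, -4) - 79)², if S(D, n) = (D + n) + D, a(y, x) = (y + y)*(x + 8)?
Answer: -1163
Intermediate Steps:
a(y, x) = 2*y*(8 + x) (a(y, x) = (2*y)*(8 + x) = 2*y*(8 + x))
S(D, n) = n + 2*D
S(-102, 2) - (a(6, -4) - 79)² = (2 + 2*(-102)) - (2*6*(8 - 4) - 79)² = (2 - 204) - (2*6*4 - 79)² = -202 - (48 - 79)² = -202 - 1*(-31)² = -202 - 1*961 = -202 - 961 = -1163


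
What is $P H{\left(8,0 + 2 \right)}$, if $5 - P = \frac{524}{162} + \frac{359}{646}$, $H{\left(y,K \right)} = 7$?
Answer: $\frac{443093}{52326} \approx 8.4679$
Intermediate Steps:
$P = \frac{63299}{52326}$ ($P = 5 - \left(\frac{524}{162} + \frac{359}{646}\right) = 5 - \left(524 \cdot \frac{1}{162} + 359 \cdot \frac{1}{646}\right) = 5 - \left(\frac{262}{81} + \frac{359}{646}\right) = 5 - \frac{198331}{52326} = \frac{63299}{52326} \approx 1.2097$)
$P H{\left(8,0 + 2 \right)} = \frac{63299}{52326} \cdot 7 = \frac{443093}{52326}$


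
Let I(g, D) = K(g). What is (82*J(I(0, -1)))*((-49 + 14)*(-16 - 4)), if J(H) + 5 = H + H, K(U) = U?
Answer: -287000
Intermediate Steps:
I(g, D) = g
J(H) = -5 + 2*H (J(H) = -5 + (H + H) = -5 + 2*H)
(82*J(I(0, -1)))*((-49 + 14)*(-16 - 4)) = (82*(-5 + 2*0))*((-49 + 14)*(-16 - 4)) = (82*(-5 + 0))*(-35*(-20)) = (82*(-5))*700 = -410*700 = -287000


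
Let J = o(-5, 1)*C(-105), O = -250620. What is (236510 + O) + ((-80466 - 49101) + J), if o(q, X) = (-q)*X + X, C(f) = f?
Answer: -144307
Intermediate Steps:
o(q, X) = X - X*q (o(q, X) = -X*q + X = X - X*q)
J = -630 (J = (1*(1 - 1*(-5)))*(-105) = (1*(1 + 5))*(-105) = (1*6)*(-105) = 6*(-105) = -630)
(236510 + O) + ((-80466 - 49101) + J) = (236510 - 250620) + ((-80466 - 49101) - 630) = -14110 + (-129567 - 630) = -14110 - 130197 = -144307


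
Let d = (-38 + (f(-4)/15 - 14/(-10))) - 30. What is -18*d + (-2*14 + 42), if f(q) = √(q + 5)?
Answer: 6058/5 ≈ 1211.6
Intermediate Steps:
f(q) = √(5 + q)
d = -998/15 (d = (-38 + (√(5 - 4)/15 - 14/(-10))) - 30 = (-38 + (√1*(1/15) - 14*(-⅒))) - 30 = (-38 + (1*(1/15) + 7/5)) - 30 = (-38 + (1/15 + 7/5)) - 30 = (-38 + 22/15) - 30 = -548/15 - 30 = -998/15 ≈ -66.533)
-18*d + (-2*14 + 42) = -18*(-998/15) + (-2*14 + 42) = 5988/5 + (-28 + 42) = 5988/5 + 14 = 6058/5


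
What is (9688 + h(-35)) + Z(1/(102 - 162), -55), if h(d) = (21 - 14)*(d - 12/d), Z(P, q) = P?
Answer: 566723/60 ≈ 9445.4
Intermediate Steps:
h(d) = -84/d + 7*d (h(d) = 7*(d - 12/d) = -84/d + 7*d)
(9688 + h(-35)) + Z(1/(102 - 162), -55) = (9688 + (-84/(-35) + 7*(-35))) + 1/(102 - 162) = (9688 + (-84*(-1/35) - 245)) + 1/(-60) = (9688 + (12/5 - 245)) - 1/60 = (9688 - 1213/5) - 1/60 = 47227/5 - 1/60 = 566723/60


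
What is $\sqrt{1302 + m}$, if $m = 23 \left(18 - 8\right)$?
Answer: $2 \sqrt{383} \approx 39.141$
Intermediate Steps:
$m = 230$ ($m = 23 \cdot 10 = 230$)
$\sqrt{1302 + m} = \sqrt{1302 + 230} = \sqrt{1532} = 2 \sqrt{383}$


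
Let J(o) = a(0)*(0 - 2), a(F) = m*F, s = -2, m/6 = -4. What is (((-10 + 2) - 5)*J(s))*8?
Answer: 0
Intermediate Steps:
m = -24 (m = 6*(-4) = -24)
a(F) = -24*F
J(o) = 0 (J(o) = (-24*0)*(0 - 2) = 0*(-2) = 0)
(((-10 + 2) - 5)*J(s))*8 = (((-10 + 2) - 5)*0)*8 = ((-8 - 5)*0)*8 = -13*0*8 = 0*8 = 0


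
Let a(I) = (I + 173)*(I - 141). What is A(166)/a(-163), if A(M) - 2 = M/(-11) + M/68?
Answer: 3983/1136960 ≈ 0.0035032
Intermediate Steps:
A(M) = 2 - 57*M/748 (A(M) = 2 + (M/(-11) + M/68) = 2 + (M*(-1/11) + M*(1/68)) = 2 + (-M/11 + M/68) = 2 - 57*M/748)
a(I) = (-141 + I)*(173 + I) (a(I) = (173 + I)*(-141 + I) = (-141 + I)*(173 + I))
A(166)/a(-163) = (2 - 57/748*166)/(-24393 + (-163)**2 + 32*(-163)) = (2 - 4731/374)/(-24393 + 26569 - 5216) = -3983/374/(-3040) = -3983/374*(-1/3040) = 3983/1136960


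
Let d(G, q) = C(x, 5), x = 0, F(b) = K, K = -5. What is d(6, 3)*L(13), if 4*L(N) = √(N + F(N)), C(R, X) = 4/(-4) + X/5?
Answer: 0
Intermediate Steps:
F(b) = -5
C(R, X) = -1 + X/5 (C(R, X) = 4*(-¼) + X*(⅕) = -1 + X/5)
d(G, q) = 0 (d(G, q) = -1 + (⅕)*5 = -1 + 1 = 0)
L(N) = √(-5 + N)/4 (L(N) = √(N - 5)/4 = √(-5 + N)/4)
d(6, 3)*L(13) = 0*(√(-5 + 13)/4) = 0*(√8/4) = 0*((2*√2)/4) = 0*(√2/2) = 0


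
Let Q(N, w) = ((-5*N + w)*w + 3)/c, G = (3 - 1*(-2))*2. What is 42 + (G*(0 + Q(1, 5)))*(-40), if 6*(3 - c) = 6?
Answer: -558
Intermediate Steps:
G = 10 (G = (3 + 2)*2 = 5*2 = 10)
c = 2 (c = 3 - ⅙*6 = 3 - 1 = 2)
Q(N, w) = 3/2 + w*(w - 5*N)/2 (Q(N, w) = ((-5*N + w)*w + 3)/2 = ((w - 5*N)*w + 3)*(½) = (w*(w - 5*N) + 3)*(½) = (3 + w*(w - 5*N))*(½) = 3/2 + w*(w - 5*N)/2)
42 + (G*(0 + Q(1, 5)))*(-40) = 42 + (10*(0 + (3/2 + (½)*5² - 5/2*1*5)))*(-40) = 42 + (10*(0 + (3/2 + (½)*25 - 25/2)))*(-40) = 42 + (10*(0 + (3/2 + 25/2 - 25/2)))*(-40) = 42 + (10*(0 + 3/2))*(-40) = 42 + (10*(3/2))*(-40) = 42 + 15*(-40) = 42 - 600 = -558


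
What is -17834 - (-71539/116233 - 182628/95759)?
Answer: -15266976020921/856181219 ≈ -17831.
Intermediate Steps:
-17834 - (-71539/116233 - 182628/95759) = -17834 - (-71539*1/116233 - 182628*1/95759) = -17834 - (-5503/8941 - 182628/95759) = -17834 - 1*(-2159838725/856181219) = -17834 + 2159838725/856181219 = -15266976020921/856181219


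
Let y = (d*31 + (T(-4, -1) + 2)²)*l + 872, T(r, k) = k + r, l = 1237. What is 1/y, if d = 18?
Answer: 1/702251 ≈ 1.4240e-6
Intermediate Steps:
y = 702251 (y = (18*31 + ((-1 - 4) + 2)²)*1237 + 872 = (558 + (-5 + 2)²)*1237 + 872 = (558 + (-3)²)*1237 + 872 = (558 + 9)*1237 + 872 = 567*1237 + 872 = 701379 + 872 = 702251)
1/y = 1/702251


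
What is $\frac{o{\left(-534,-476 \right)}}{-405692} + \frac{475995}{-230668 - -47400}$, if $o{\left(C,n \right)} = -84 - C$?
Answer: $- \frac{48297458535}{18587590364} \approx -2.5984$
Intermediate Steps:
$\frac{o{\left(-534,-476 \right)}}{-405692} + \frac{475995}{-230668 - -47400} = \frac{-84 - -534}{-405692} + \frac{475995}{-230668 - -47400} = \left(-84 + 534\right) \left(- \frac{1}{405692}\right) + \frac{475995}{-230668 + 47400} = 450 \left(- \frac{1}{405692}\right) + \frac{475995}{-183268} = - \frac{225}{202846} + 475995 \left(- \frac{1}{183268}\right) = - \frac{225}{202846} - \frac{475995}{183268} = - \frac{48297458535}{18587590364}$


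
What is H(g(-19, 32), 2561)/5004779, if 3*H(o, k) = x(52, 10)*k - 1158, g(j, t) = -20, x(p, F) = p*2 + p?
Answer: 132786/5004779 ≈ 0.026532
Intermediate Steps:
x(p, F) = 3*p (x(p, F) = 2*p + p = 3*p)
H(o, k) = -386 + 52*k (H(o, k) = ((3*52)*k - 1158)/3 = (156*k - 1158)/3 = (-1158 + 156*k)/3 = -386 + 52*k)
H(g(-19, 32), 2561)/5004779 = (-386 + 52*2561)/5004779 = (-386 + 133172)*(1/5004779) = 132786*(1/5004779) = 132786/5004779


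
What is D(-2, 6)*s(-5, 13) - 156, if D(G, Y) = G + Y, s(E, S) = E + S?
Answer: -124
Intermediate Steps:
D(-2, 6)*s(-5, 13) - 156 = (-2 + 6)*(-5 + 13) - 156 = 4*8 - 156 = 32 - 156 = -124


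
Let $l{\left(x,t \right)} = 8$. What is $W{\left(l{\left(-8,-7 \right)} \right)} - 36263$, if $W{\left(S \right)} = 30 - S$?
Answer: $-36241$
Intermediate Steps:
$W{\left(l{\left(-8,-7 \right)} \right)} - 36263 = \left(30 - 8\right) - 36263 = 22 - 36263 = -36241$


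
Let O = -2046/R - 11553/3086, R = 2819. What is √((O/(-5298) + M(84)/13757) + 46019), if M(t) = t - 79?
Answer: √513911179648685258109984565821963/105675774254054 ≈ 214.52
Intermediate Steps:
O = -38881863/8699434 (O = -2046/2819 - 11553/3086 = -38881863/8699434 ≈ -4.4695)
M(t) = -79 + t
√((O/(-5298) + M(84)/13757) + 46019) = √((-38881863/8699434/(-5298) + (-79 + 84)/13757) + 46019) = √((-38881863/8699434*(-1/5298) + 5*(1/13757)) + 46019) = √((12960621/15363200444 + 5/13757) + 46019) = √(255115265317/211351548508108 + 46019) = √(9726187165909887369/211351548508108) = √513911179648685258109984565821963/105675774254054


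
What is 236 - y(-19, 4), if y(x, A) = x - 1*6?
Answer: 261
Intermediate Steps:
y(x, A) = -6 + x (y(x, A) = x - 6 = -6 + x)
236 - y(-19, 4) = 236 - (-6 - 19) = 236 - 1*(-25) = 236 + 25 = 261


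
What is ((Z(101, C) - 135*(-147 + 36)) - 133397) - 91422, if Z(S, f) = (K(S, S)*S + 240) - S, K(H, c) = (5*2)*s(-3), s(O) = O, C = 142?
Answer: -212725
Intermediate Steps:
K(H, c) = -30 (K(H, c) = (5*2)*(-3) = 10*(-3) = -30)
Z(S, f) = 240 - 31*S (Z(S, f) = (-30*S + 240) - S = (240 - 30*S) - S = 240 - 31*S)
((Z(101, C) - 135*(-147 + 36)) - 133397) - 91422 = (((240 - 31*101) - 135*(-147 + 36)) - 133397) - 91422 = (((240 - 3131) - 135*(-111)) - 133397) - 91422 = ((-2891 + 14985) - 133397) - 91422 = (12094 - 133397) - 91422 = -121303 - 91422 = -212725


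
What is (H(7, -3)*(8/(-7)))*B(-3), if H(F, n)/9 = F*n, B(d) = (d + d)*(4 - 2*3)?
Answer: 2592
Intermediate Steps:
B(d) = -4*d (B(d) = (2*d)*(4 - 6) = (2*d)*(-2) = -4*d)
H(F, n) = 9*F*n (H(F, n) = 9*(F*n) = 9*F*n)
(H(7, -3)*(8/(-7)))*B(-3) = ((9*7*(-3))*(8/(-7)))*(-4*(-3)) = -1512*(-1)/7*12 = -189*(-8/7)*12 = 216*12 = 2592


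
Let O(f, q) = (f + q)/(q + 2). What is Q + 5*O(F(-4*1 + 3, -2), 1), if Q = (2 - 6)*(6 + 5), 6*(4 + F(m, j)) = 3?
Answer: -289/6 ≈ -48.167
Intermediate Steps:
F(m, j) = -7/2 (F(m, j) = -4 + (⅙)*3 = -4 + ½ = -7/2)
O(f, q) = (f + q)/(2 + q)
Q = -44 (Q = -4*11 = -44)
Q + 5*O(F(-4*1 + 3, -2), 1) = -44 + 5*((-7/2 + 1)/(2 + 1)) = -44 + 5*(-5/2/3) = -44 + 5*((⅓)*(-5/2)) = -44 + 5*(-⅚) = -44 - 25/6 = -289/6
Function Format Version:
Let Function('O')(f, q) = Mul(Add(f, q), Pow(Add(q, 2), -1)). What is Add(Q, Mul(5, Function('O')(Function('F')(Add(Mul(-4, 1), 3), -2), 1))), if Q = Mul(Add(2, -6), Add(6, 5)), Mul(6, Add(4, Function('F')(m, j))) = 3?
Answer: Rational(-289, 6) ≈ -48.167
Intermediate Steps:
Function('F')(m, j) = Rational(-7, 2) (Function('F')(m, j) = Add(-4, Mul(Rational(1, 6), 3)) = Add(-4, Rational(1, 2)) = Rational(-7, 2))
Function('O')(f, q) = Mul(Pow(Add(2, q), -1), Add(f, q)) (Function('O')(f, q) = Mul(Add(f, q), Pow(Add(2, q), -1)) = Mul(Pow(Add(2, q), -1), Add(f, q)))
Q = -44 (Q = Mul(-4, 11) = -44)
Add(Q, Mul(5, Function('O')(Function('F')(Add(Mul(-4, 1), 3), -2), 1))) = Add(-44, Mul(5, Mul(Pow(Add(2, 1), -1), Add(Rational(-7, 2), 1)))) = Add(-44, Mul(5, Mul(Pow(3, -1), Rational(-5, 2)))) = Add(-44, Mul(5, Mul(Rational(1, 3), Rational(-5, 2)))) = Add(-44, Mul(5, Rational(-5, 6))) = Add(-44, Rational(-25, 6)) = Rational(-289, 6)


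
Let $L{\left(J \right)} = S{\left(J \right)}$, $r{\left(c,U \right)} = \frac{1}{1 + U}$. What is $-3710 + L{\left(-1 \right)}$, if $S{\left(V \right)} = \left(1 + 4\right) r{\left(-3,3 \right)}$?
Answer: $- \frac{14835}{4} \approx -3708.8$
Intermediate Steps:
$S{\left(V \right)} = \frac{5}{4}$ ($S{\left(V \right)} = \frac{1 + 4}{1 + 3} = \frac{5}{4}$)
$L{\left(J \right)} = \frac{5}{4}$
$-3710 + L{\left(-1 \right)} = -3710 + \frac{5}{4} = - \frac{14835}{4}$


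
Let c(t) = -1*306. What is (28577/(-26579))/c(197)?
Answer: 1681/478422 ≈ 0.0035136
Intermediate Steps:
c(t) = -306
(28577/(-26579))/c(197) = (28577/(-26579))/(-306) = (28577*(-1/26579))*(-1/306) = -28577/26579*(-1/306) = 1681/478422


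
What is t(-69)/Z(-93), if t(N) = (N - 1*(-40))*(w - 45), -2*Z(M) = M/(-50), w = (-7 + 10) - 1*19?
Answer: -176900/93 ≈ -1902.2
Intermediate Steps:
w = -16 (w = 3 - 19 = -16)
Z(M) = M/100 (Z(M) = -M/(2*(-50)) = -M*(-1)/(2*50) = -(-1)*M/100 = M/100)
t(N) = -2440 - 61*N (t(N) = (N - 1*(-40))*(-16 - 45) = (N + 40)*(-61) = (40 + N)*(-61) = -2440 - 61*N)
t(-69)/Z(-93) = (-2440 - 61*(-69))/(((1/100)*(-93))) = (-2440 + 4209)/(-93/100) = 1769*(-100/93) = -176900/93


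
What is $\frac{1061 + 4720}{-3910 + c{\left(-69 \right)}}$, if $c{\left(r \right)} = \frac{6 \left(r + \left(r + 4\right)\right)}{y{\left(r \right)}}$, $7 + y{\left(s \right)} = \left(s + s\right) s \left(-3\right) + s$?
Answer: $- \frac{82789701}{55994708} \approx -1.4785$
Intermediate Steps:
$y{\left(s \right)} = -7 + s - 6 s^{2}$ ($y{\left(s \right)} = -7 + \left(\left(s + s\right) s \left(-3\right) + s\right) = -7 + \left(2 s s \left(-3\right) + s\right) = -7 + \left(2 s^{2} \left(-3\right) + s\right) = -7 - \left(- s + 6 s^{2}\right) = -7 + s - 6 s^{2}$)
$c{\left(r \right)} = \frac{24 + 12 r}{-7 + r - 6 r^{2}}$ ($c{\left(r \right)} = \frac{6 \left(r + \left(r + 4\right)\right)}{-7 + r - 6 r^{2}} = \frac{6 \left(r + \left(4 + r\right)\right)}{-7 + r - 6 r^{2}} = \frac{6 \left(4 + 2 r\right)}{-7 + r - 6 r^{2}} = \frac{24 + 12 r}{-7 + r - 6 r^{2}}$)
$\frac{1061 + 4720}{-3910 + c{\left(-69 \right)}} = \frac{1061 + 4720}{-3910 + \frac{12 \left(-2 - -69\right)}{7 - -69 + 6 \left(-69\right)^{2}}} = \frac{5781}{-3910 + \frac{12 \left(-2 + 69\right)}{7 + 69 + 6 \cdot 4761}} = \frac{5781}{-3910 + 12 \frac{1}{7 + 69 + 28566} \cdot 67} = \frac{5781}{-3910 + 12 \cdot \frac{1}{28642} \cdot 67} = \frac{5781}{-3910 + \frac{402}{14321}} = \frac{5781}{- \frac{55994708}{14321}} = 5781 \left(- \frac{14321}{55994708}\right) = - \frac{82789701}{55994708}$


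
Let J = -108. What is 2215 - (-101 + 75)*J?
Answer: -593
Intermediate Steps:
2215 - (-101 + 75)*J = 2215 - (-101 + 75)*(-108) = 2215 - (-26)*(-108) = 2215 - 1*2808 = 2215 - 2808 = -593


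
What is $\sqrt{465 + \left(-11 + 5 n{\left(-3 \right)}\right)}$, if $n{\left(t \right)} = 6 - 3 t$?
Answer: $23$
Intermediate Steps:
$\sqrt{465 + \left(-11 + 5 n{\left(-3 \right)}\right)} = \sqrt{465 - \left(11 - 5 \left(6 - -9\right)\right)} = \sqrt{465 - \left(11 - 5 \left(6 + 9\right)\right)} = \sqrt{465 + \left(-11 + 5 \cdot 15\right)} = \sqrt{465 + \left(-11 + 75\right)} = \sqrt{465 + 64} = \sqrt{529} = 23$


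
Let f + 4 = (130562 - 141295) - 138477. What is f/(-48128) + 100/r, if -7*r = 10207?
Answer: 744668849/245621248 ≈ 3.0318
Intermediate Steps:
r = -10207/7 (r = -⅐*10207 = -10207/7 ≈ -1458.1)
f = -149214 (f = -4 + ((130562 - 141295) - 138477) = -4 + (-10733 - 138477) = -4 - 149210 = -149214)
f/(-48128) + 100/r = -149214/(-48128) + 100/(-10207/7) = -149214*(-1/48128) + 100*(-7/10207) = 74607/24064 - 700/10207 = 744668849/245621248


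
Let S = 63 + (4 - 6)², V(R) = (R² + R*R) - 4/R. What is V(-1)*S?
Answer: 402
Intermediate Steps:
V(R) = -4/R + 2*R² (V(R) = (R² + R²) - 4/R = 2*R² - 4/R = -4/R + 2*R²)
S = 67 (S = 63 + (-2)² = 63 + 4 = 67)
V(-1)*S = (2*(-2 + (-1)³)/(-1))*67 = (2*(-1)*(-2 - 1))*67 = (2*(-1)*(-3))*67 = 6*67 = 402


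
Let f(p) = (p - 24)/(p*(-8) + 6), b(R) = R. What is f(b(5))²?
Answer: 361/1156 ≈ 0.31228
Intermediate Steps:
f(p) = (-24 + p)/(6 - 8*p) (f(p) = (-24 + p)/(-8*p + 6) = (-24 + p)/(6 - 8*p))
f(b(5))² = ((24 - 1*5)/(2*(-3 + 4*5)))² = ((24 - 5)/(2*(-3 + 20)))² = ((½)*19/17)² = ((½)*(1/17)*19)² = (19/34)² = 361/1156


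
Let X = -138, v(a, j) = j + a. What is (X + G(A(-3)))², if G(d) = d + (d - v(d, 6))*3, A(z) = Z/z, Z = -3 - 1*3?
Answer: 23716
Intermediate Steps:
Z = -6 (Z = -3 - 3 = -6)
v(a, j) = a + j
A(z) = -6/z
G(d) = -18 + d (G(d) = d + (d - (d + 6))*3 = d + (d - (6 + d))*3 = d + (d + (-6 - d))*3 = d - 6*3 = d - 18 = -18 + d)
(X + G(A(-3)))² = (-138 + (-18 - 6/(-3)))² = (-138 + (-18 - 6*(-⅓)))² = (-138 + (-18 + 2))² = (-138 - 16)² = (-154)² = 23716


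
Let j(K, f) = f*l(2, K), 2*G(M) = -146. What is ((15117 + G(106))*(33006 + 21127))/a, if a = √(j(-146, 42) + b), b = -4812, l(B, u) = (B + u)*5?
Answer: -407188426*I*√8763/8763 ≈ -4.3498e+6*I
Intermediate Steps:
l(B, u) = 5*B + 5*u
G(M) = -73 (G(M) = (½)*(-146) = -73)
j(K, f) = f*(10 + 5*K) (j(K, f) = f*(5*2 + 5*K) = f*(10 + 5*K))
a = 2*I*√8763 (a = √(5*42*(2 - 146) - 4812) = √(5*42*(-144) - 4812) = √(-30240 - 4812) = √(-35052) = 2*I*√8763 ≈ 187.22*I)
((15117 + G(106))*(33006 + 21127))/a = ((15117 - 73)*(33006 + 21127))/((2*I*√8763)) = (15044*54133)*(-I*√8763/17526) = 814376852*(-I*√8763/17526) = -407188426*I*√8763/8763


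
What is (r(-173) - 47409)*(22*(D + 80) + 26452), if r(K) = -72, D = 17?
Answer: -1357291866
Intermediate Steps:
(r(-173) - 47409)*(22*(D + 80) + 26452) = (-72 - 47409)*(22*(17 + 80) + 26452) = -47481*(22*97 + 26452) = -47481*(2134 + 26452) = -47481*28586 = -1357291866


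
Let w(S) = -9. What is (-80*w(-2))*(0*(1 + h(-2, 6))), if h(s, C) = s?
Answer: 0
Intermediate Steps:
(-80*w(-2))*(0*(1 + h(-2, 6))) = (-80*(-9))*(0*(1 - 2)) = 720*(0*(-1)) = 720*0 = 0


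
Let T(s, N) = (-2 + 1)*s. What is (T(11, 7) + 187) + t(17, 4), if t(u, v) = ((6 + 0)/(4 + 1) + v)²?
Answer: 5076/25 ≈ 203.04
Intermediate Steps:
T(s, N) = -s
t(u, v) = (6/5 + v)²
(T(11, 7) + 187) + t(17, 4) = (-1*11 + 187) + (6 + 5*4)²/25 = (-11 + 187) + (6 + 20)²/25 = 176 + (1/25)*26² = 176 + (1/25)*676 = 176 + 676/25 = 5076/25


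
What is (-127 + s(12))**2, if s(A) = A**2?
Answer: 289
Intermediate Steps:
(-127 + s(12))**2 = (-127 + 12**2)**2 = (-127 + 144)**2 = 17**2 = 289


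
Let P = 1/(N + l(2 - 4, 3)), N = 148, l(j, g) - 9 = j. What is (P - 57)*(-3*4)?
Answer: 106008/155 ≈ 683.92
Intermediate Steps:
l(j, g) = 9 + j
P = 1/155 (P = 1/(148 + (9 + (2 - 4))) = 1/(148 + (9 - 2)) = 1/(148 + 7) = 1/155 ≈ 0.0064516)
(P - 57)*(-3*4) = (1/155 - 57)*(-3*4) = -8834/155*(-12) = 106008/155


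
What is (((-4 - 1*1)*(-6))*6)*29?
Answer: 5220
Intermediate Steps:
(((-4 - 1*1)*(-6))*6)*29 = (((-4 - 1)*(-6))*6)*29 = (-5*(-6)*6)*29 = (30*6)*29 = 180*29 = 5220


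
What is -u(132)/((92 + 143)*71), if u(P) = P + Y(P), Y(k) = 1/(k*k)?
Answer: -2299969/290719440 ≈ -0.0079113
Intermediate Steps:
Y(k) = k⁻²
u(P) = P + P⁻²
-u(132)/((92 + 143)*71) = -(132 + 132⁻²)/((92 + 143)*71) = -(132 + 1/17424)/(235*71) = -2299969/(17424*16685) = -1*2299969/290719440 = -2299969/290719440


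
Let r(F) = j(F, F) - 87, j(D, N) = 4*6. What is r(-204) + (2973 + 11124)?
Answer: 14034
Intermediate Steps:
j(D, N) = 24
r(F) = -63 (r(F) = 24 - 87 = -63)
r(-204) + (2973 + 11124) = -63 + (2973 + 11124) = -63 + 14097 = 14034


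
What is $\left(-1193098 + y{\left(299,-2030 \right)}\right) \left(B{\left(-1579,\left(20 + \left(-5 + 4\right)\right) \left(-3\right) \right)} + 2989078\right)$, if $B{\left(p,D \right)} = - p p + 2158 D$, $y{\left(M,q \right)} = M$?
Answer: $-444712443969$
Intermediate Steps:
$B{\left(p,D \right)} = - p^{2} + 2158 D$
$\left(-1193098 + y{\left(299,-2030 \right)}\right) \left(B{\left(-1579,\left(20 + \left(-5 + 4\right)\right) \left(-3\right) \right)} + 2989078\right) = \left(-1193098 + 299\right) \left(\left(- \left(-1579\right)^{2} + 2158 \left(20 + \left(-5 + 4\right)\right) \left(-3\right)\right) + 2989078\right) = - 1192799 \left(\left(\left(-1\right) 2493241 + 2158 \left(20 - 1\right) \left(-3\right)\right) + 2989078\right) = - 1192799 \left(\left(-2493241 + 2158 \cdot 19 \left(-3\right)\right) + 2989078\right) = - 1192799 \left(\left(-2493241 + 2158 \left(-57\right)\right) + 2989078\right) = - 1192799 \left(\left(-2493241 - 123006\right) + 2989078\right) = - 1192799 \left(-2616247 + 2989078\right) = \left(-1192799\right) 372831 = -444712443969$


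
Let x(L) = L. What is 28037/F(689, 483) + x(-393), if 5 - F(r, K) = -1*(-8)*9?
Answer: -54368/67 ≈ -811.46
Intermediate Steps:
F(r, K) = -67 (F(r, K) = 5 - (-1*(-8))*9 = 5 - 8*9 = 5 - 1*72 = 5 - 72 = -67)
28037/F(689, 483) + x(-393) = 28037/(-67) - 393 = 28037*(-1/67) - 393 = -28037/67 - 393 = -54368/67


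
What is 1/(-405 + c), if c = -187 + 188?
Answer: -1/404 ≈ -0.0024752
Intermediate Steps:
c = 1
1/(-405 + c) = 1/(-405 + 1) = 1/(-404) = -1/404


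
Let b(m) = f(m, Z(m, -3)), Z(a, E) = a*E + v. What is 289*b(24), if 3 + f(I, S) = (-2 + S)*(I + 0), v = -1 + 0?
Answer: -521067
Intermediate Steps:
v = -1
Z(a, E) = -1 + E*a (Z(a, E) = a*E - 1 = E*a - 1 = -1 + E*a)
f(I, S) = -3 + I*(-2 + S) (f(I, S) = -3 + (-2 + S)*(I + 0) = -3 + (-2 + S)*I = -3 + I*(-2 + S))
b(m) = -3 - 2*m + m*(-1 - 3*m)
289*b(24) = 289*(-3 - 3*24 - 3*24²) = 289*(-3 - 72 - 3*576) = 289*(-3 - 72 - 1728) = 289*(-1803) = -521067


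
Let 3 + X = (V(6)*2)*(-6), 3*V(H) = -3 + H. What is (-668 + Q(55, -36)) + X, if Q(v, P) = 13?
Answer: -670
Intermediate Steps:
V(H) = -1 + H/3 (V(H) = (-3 + H)/3 = -1 + H/3)
X = -15 (X = -3 + ((-1 + (⅓)*6)*2)*(-6) = -3 + ((-1 + 2)*2)*(-6) = -3 + (1*2)*(-6) = -3 + 2*(-6) = -3 - 12 = -15)
(-668 + Q(55, -36)) + X = (-668 + 13) - 15 = -655 - 15 = -670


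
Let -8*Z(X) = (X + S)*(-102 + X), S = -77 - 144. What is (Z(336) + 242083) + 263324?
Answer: 2008173/4 ≈ 5.0204e+5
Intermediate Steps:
S = -221
Z(X) = -(-221 + X)*(-102 + X)/8 (Z(X) = -(X - 221)*(-102 + X)/8 = -(-221 + X)*(-102 + X)/8)
(Z(336) + 242083) + 263324 = ((-11271/4 - ⅛*336² + (323/8)*336) + 242083) + 263324 = ((-11271/4 - ⅛*112896 + 13566) + 242083) + 263324 = ((-11271/4 - 14112 + 13566) + 242083) + 263324 = (-13455/4 + 242083) + 263324 = 954877/4 + 263324 = 2008173/4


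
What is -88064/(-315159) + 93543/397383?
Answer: 21492018283/41746276299 ≈ 0.51482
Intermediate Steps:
-88064/(-315159) + 93543/397383 = -88064*(-1/315159) + 93543*(1/397383) = 88064/315159 + 31181/132461 = 21492018283/41746276299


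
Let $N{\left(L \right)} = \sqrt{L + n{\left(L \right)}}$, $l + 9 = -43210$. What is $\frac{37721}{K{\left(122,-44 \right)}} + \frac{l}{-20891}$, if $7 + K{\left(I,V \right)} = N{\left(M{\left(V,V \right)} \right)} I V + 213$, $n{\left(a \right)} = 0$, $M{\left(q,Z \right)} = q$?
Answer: $\frac{27480307866907}{13244069766486} + \frac{101243164 i \sqrt{11}}{316980273} \approx 2.0749 + 1.0593 i$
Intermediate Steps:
$l = -43219$ ($l = -9 - 43210 = -43219$)
$N{\left(L \right)} = \sqrt{L}$ ($N{\left(L \right)} = \sqrt{L + 0} = \sqrt{L}$)
$K{\left(I,V \right)} = 206 + I V^{\frac{3}{2}}$ ($K{\left(I,V \right)} = -7 + \left(\sqrt{V} I V + 213\right) = -7 + \left(I \sqrt{V} V + 213\right) = -7 + \left(I V^{\frac{3}{2}} + 213\right) = -7 + \left(213 + I V^{\frac{3}{2}}\right) = 206 + I V^{\frac{3}{2}}$)
$\frac{37721}{K{\left(122,-44 \right)}} + \frac{l}{-20891} = \frac{37721}{206 + 122 \left(-44\right)^{\frac{3}{2}}} - \frac{43219}{-20891} = \frac{37721}{206 + 122 \left(- 88 i \sqrt{11}\right)} - - \frac{43219}{20891} = \frac{37721}{206 - 10736 i \sqrt{11}} + \frac{43219}{20891} = \frac{43219}{20891} + \frac{37721}{206 - 10736 i \sqrt{11}}$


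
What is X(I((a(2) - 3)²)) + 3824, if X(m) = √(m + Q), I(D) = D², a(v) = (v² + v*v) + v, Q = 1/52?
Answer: 3824 + √1623089/26 ≈ 3873.0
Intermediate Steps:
Q = 1/52 ≈ 0.019231
a(v) = v + 2*v² (a(v) = (v² + v²) + v = 2*v² + v = v + 2*v²)
X(m) = √(1/52 + m) (X(m) = √(m + 1/52) = √(1/52 + m))
X(I((a(2) - 3)²)) + 3824 = √(13 + 676*((2*(1 + 2*2) - 3)²)²)/26 + 3824 = √(13 + 676*((2*(1 + 4) - 3)²)²)/26 + 3824 = √(13 + 676*((2*5 - 3)²)²)/26 + 3824 = √(13 + 676*((10 - 3)²)²)/26 + 3824 = √(13 + 676*(7²)²)/26 + 3824 = √(13 + 676*49²)/26 + 3824 = √(13 + 676*2401)/26 + 3824 = √(13 + 1623076)/26 + 3824 = √1623089/26 + 3824 = 3824 + √1623089/26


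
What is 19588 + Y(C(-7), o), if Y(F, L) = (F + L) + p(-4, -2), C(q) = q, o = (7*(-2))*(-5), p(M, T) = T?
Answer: 19649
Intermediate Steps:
o = 70 (o = -14*(-5) = 70)
Y(F, L) = -2 + F + L (Y(F, L) = (F + L) - 2 = -2 + F + L)
19588 + Y(C(-7), o) = 19588 + (-2 - 7 + 70) = 19588 + 61 = 19649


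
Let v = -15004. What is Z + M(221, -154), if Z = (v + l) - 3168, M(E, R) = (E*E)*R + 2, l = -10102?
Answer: -7549786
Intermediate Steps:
M(E, R) = 2 + R*E**2 (M(E, R) = E**2*R + 2 = R*E**2 + 2 = 2 + R*E**2)
Z = -28274 (Z = (-15004 - 10102) - 3168 = -25106 - 3168 = -28274)
Z + M(221, -154) = -28274 + (2 - 154*221**2) = -28274 + (2 - 154*48841) = -28274 + (2 - 7521514) = -28274 - 7521512 = -7549786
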